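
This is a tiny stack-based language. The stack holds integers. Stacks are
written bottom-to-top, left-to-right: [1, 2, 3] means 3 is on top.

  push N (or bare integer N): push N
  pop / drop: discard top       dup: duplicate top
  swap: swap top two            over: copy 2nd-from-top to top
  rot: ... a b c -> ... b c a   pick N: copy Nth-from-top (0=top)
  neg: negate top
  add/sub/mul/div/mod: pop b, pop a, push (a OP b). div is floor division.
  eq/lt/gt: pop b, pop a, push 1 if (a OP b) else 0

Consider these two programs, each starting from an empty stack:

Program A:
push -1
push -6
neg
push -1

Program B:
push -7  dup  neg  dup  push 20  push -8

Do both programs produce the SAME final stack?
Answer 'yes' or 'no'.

Answer: no

Derivation:
Program A trace:
  After 'push -1': [-1]
  After 'push -6': [-1, -6]
  After 'neg': [-1, 6]
  After 'push -1': [-1, 6, -1]
Program A final stack: [-1, 6, -1]

Program B trace:
  After 'push -7': [-7]
  After 'dup': [-7, -7]
  After 'neg': [-7, 7]
  After 'dup': [-7, 7, 7]
  After 'push 20': [-7, 7, 7, 20]
  After 'push -8': [-7, 7, 7, 20, -8]
Program B final stack: [-7, 7, 7, 20, -8]
Same: no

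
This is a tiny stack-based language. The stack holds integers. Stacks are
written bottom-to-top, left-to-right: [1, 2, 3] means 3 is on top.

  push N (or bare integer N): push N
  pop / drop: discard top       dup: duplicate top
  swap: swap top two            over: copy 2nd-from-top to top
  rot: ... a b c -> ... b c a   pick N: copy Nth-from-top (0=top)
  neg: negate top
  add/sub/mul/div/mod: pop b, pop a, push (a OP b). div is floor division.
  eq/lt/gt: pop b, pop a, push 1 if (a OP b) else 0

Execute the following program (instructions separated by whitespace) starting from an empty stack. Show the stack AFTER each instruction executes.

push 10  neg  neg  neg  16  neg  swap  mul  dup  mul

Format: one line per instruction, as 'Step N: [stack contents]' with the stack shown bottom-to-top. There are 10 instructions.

Step 1: [10]
Step 2: [-10]
Step 3: [10]
Step 4: [-10]
Step 5: [-10, 16]
Step 6: [-10, -16]
Step 7: [-16, -10]
Step 8: [160]
Step 9: [160, 160]
Step 10: [25600]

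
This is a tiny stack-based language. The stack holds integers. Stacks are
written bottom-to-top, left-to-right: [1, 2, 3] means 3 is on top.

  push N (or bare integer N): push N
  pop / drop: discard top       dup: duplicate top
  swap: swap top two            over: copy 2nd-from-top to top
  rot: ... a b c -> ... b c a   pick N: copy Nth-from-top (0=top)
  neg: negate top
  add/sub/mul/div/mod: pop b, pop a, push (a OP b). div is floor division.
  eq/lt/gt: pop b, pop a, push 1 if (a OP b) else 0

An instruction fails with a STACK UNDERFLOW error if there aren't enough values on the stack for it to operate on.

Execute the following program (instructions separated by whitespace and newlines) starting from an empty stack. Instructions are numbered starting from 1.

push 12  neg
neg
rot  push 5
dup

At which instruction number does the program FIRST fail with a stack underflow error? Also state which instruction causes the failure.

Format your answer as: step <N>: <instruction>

Answer: step 4: rot

Derivation:
Step 1 ('push 12'): stack = [12], depth = 1
Step 2 ('neg'): stack = [-12], depth = 1
Step 3 ('neg'): stack = [12], depth = 1
Step 4 ('rot'): needs 3 value(s) but depth is 1 — STACK UNDERFLOW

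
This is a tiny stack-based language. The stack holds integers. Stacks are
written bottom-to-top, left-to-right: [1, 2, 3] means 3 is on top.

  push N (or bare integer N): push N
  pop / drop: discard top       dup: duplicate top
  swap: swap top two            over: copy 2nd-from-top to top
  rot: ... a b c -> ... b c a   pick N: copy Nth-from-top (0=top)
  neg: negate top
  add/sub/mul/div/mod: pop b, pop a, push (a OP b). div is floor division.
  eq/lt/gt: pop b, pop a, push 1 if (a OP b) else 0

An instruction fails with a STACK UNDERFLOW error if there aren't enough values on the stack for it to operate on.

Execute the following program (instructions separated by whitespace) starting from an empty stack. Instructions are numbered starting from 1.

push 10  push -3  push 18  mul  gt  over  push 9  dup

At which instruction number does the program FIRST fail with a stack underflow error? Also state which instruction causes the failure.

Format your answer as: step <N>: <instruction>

Step 1 ('push 10'): stack = [10], depth = 1
Step 2 ('push -3'): stack = [10, -3], depth = 2
Step 3 ('push 18'): stack = [10, -3, 18], depth = 3
Step 4 ('mul'): stack = [10, -54], depth = 2
Step 5 ('gt'): stack = [1], depth = 1
Step 6 ('over'): needs 2 value(s) but depth is 1 — STACK UNDERFLOW

Answer: step 6: over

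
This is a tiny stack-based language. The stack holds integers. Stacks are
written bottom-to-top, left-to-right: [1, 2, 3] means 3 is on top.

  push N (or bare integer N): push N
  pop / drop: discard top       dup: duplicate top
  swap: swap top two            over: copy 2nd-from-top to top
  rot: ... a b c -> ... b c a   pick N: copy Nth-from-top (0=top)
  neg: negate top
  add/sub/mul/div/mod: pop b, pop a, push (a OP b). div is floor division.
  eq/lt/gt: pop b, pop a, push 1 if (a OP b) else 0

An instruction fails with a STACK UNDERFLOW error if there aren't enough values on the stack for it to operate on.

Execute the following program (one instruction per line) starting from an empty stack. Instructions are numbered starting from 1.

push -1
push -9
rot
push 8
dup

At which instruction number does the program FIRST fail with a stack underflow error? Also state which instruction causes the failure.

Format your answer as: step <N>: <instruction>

Answer: step 3: rot

Derivation:
Step 1 ('push -1'): stack = [-1], depth = 1
Step 2 ('push -9'): stack = [-1, -9], depth = 2
Step 3 ('rot'): needs 3 value(s) but depth is 2 — STACK UNDERFLOW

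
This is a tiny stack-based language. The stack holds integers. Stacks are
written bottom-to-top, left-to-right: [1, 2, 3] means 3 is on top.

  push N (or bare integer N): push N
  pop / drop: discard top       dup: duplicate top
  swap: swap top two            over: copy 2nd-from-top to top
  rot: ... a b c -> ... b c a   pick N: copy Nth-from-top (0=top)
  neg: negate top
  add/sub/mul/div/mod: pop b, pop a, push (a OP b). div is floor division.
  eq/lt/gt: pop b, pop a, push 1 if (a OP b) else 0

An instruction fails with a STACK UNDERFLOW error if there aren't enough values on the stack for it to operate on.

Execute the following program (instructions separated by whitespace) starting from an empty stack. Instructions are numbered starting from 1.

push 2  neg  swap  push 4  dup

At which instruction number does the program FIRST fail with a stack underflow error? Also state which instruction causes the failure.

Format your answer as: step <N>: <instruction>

Answer: step 3: swap

Derivation:
Step 1 ('push 2'): stack = [2], depth = 1
Step 2 ('neg'): stack = [-2], depth = 1
Step 3 ('swap'): needs 2 value(s) but depth is 1 — STACK UNDERFLOW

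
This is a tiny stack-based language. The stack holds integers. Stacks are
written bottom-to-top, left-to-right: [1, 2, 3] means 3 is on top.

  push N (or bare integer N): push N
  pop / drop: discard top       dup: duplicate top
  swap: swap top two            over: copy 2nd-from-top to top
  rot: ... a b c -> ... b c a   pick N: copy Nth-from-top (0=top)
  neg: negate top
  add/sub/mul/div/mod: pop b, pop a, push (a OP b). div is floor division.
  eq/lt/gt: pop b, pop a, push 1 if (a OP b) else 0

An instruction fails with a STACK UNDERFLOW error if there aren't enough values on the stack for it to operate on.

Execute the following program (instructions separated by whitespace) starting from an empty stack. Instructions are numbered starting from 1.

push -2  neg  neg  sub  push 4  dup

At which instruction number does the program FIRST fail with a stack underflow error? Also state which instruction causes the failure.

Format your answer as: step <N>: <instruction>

Step 1 ('push -2'): stack = [-2], depth = 1
Step 2 ('neg'): stack = [2], depth = 1
Step 3 ('neg'): stack = [-2], depth = 1
Step 4 ('sub'): needs 2 value(s) but depth is 1 — STACK UNDERFLOW

Answer: step 4: sub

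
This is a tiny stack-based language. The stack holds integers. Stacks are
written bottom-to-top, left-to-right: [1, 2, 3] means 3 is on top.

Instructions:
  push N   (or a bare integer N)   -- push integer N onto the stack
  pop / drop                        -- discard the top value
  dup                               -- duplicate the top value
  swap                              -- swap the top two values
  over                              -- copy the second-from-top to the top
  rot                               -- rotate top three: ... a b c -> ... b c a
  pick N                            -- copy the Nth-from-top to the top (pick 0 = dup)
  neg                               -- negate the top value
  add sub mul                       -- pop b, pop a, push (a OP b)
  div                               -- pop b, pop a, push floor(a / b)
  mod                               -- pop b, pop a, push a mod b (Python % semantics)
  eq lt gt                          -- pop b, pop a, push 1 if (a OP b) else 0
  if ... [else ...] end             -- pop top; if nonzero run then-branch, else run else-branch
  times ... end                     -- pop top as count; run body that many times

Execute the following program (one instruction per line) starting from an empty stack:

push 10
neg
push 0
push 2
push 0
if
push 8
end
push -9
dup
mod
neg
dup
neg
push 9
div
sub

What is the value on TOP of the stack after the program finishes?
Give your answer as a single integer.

Answer: 0

Derivation:
After 'push 10': [10]
After 'neg': [-10]
After 'push 0': [-10, 0]
After 'push 2': [-10, 0, 2]
After 'push 0': [-10, 0, 2, 0]
After 'if': [-10, 0, 2]
After 'push -9': [-10, 0, 2, -9]
After 'dup': [-10, 0, 2, -9, -9]
After 'mod': [-10, 0, 2, 0]
After 'neg': [-10, 0, 2, 0]
After 'dup': [-10, 0, 2, 0, 0]
After 'neg': [-10, 0, 2, 0, 0]
After 'push 9': [-10, 0, 2, 0, 0, 9]
After 'div': [-10, 0, 2, 0, 0]
After 'sub': [-10, 0, 2, 0]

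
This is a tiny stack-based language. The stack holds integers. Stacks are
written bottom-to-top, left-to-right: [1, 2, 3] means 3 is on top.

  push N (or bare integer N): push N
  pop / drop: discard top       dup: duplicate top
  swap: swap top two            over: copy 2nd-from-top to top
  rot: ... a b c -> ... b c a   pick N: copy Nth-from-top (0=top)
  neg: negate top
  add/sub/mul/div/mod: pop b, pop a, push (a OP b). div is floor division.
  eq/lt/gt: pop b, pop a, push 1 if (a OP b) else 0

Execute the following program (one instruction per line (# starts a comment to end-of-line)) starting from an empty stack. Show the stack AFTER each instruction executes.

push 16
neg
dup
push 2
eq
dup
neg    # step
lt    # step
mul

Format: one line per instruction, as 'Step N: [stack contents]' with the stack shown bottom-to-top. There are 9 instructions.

Step 1: [16]
Step 2: [-16]
Step 3: [-16, -16]
Step 4: [-16, -16, 2]
Step 5: [-16, 0]
Step 6: [-16, 0, 0]
Step 7: [-16, 0, 0]
Step 8: [-16, 0]
Step 9: [0]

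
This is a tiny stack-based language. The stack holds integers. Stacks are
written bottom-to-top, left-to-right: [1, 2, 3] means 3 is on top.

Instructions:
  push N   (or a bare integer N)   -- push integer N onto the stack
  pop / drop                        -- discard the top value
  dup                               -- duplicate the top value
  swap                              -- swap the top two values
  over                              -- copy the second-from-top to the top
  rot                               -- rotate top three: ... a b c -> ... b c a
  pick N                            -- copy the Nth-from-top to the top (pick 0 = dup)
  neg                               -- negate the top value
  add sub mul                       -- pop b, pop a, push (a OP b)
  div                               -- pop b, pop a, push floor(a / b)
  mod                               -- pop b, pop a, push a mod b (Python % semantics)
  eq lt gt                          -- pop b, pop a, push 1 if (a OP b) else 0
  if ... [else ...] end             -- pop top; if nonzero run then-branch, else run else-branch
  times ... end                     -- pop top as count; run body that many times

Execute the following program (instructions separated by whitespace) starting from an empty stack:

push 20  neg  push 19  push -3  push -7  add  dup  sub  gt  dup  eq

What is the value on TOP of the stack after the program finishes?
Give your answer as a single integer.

After 'push 20': [20]
After 'neg': [-20]
After 'push 19': [-20, 19]
After 'push -3': [-20, 19, -3]
After 'push -7': [-20, 19, -3, -7]
After 'add': [-20, 19, -10]
After 'dup': [-20, 19, -10, -10]
After 'sub': [-20, 19, 0]
After 'gt': [-20, 1]
After 'dup': [-20, 1, 1]
After 'eq': [-20, 1]

Answer: 1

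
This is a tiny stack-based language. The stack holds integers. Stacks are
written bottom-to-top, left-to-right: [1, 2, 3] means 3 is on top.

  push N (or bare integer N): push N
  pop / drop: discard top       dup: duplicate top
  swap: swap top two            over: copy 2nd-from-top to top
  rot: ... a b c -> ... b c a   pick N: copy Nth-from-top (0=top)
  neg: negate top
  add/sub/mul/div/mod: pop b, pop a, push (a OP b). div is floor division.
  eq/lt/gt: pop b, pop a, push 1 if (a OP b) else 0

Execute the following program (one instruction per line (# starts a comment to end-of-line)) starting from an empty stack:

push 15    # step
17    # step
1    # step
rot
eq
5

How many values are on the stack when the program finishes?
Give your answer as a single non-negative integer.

After 'push 15': stack = [15] (depth 1)
After 'push 17': stack = [15, 17] (depth 2)
After 'push 1': stack = [15, 17, 1] (depth 3)
After 'rot': stack = [17, 1, 15] (depth 3)
After 'eq': stack = [17, 0] (depth 2)
After 'push 5': stack = [17, 0, 5] (depth 3)

Answer: 3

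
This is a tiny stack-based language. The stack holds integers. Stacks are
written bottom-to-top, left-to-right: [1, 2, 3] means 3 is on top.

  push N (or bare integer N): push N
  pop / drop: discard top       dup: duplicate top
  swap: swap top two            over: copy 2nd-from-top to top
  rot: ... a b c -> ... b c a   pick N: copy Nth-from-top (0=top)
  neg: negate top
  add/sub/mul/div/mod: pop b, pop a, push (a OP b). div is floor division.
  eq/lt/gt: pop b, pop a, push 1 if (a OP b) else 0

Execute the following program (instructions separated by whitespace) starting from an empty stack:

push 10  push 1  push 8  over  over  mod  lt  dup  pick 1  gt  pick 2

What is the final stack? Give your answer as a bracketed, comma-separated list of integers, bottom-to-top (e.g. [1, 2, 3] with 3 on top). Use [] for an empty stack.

Answer: [10, 1, 0, 0, 1]

Derivation:
After 'push 10': [10]
After 'push 1': [10, 1]
After 'push 8': [10, 1, 8]
After 'over': [10, 1, 8, 1]
After 'over': [10, 1, 8, 1, 8]
After 'mod': [10, 1, 8, 1]
After 'lt': [10, 1, 0]
After 'dup': [10, 1, 0, 0]
After 'pick 1': [10, 1, 0, 0, 0]
After 'gt': [10, 1, 0, 0]
After 'pick 2': [10, 1, 0, 0, 1]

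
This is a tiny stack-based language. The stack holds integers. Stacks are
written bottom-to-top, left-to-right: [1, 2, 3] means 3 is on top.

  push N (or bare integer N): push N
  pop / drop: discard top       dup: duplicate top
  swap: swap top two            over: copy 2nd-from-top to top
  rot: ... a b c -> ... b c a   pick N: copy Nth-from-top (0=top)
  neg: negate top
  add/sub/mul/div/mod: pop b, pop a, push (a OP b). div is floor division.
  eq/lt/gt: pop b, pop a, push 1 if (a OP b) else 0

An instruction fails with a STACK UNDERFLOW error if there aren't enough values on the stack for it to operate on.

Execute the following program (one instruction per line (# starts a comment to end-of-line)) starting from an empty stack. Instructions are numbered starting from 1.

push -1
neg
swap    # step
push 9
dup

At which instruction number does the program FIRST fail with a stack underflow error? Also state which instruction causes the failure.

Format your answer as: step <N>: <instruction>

Answer: step 3: swap

Derivation:
Step 1 ('push -1'): stack = [-1], depth = 1
Step 2 ('neg'): stack = [1], depth = 1
Step 3 ('swap'): needs 2 value(s) but depth is 1 — STACK UNDERFLOW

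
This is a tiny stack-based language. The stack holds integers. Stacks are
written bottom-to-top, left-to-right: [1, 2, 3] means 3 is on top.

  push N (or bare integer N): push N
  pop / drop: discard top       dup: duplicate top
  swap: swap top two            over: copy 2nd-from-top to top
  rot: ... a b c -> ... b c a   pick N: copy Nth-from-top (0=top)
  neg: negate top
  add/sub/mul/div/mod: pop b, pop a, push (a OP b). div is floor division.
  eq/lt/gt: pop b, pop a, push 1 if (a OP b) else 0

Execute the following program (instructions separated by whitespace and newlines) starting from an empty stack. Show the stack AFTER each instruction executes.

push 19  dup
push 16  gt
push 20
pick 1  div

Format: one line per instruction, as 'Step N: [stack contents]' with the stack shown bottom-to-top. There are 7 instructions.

Step 1: [19]
Step 2: [19, 19]
Step 3: [19, 19, 16]
Step 4: [19, 1]
Step 5: [19, 1, 20]
Step 6: [19, 1, 20, 1]
Step 7: [19, 1, 20]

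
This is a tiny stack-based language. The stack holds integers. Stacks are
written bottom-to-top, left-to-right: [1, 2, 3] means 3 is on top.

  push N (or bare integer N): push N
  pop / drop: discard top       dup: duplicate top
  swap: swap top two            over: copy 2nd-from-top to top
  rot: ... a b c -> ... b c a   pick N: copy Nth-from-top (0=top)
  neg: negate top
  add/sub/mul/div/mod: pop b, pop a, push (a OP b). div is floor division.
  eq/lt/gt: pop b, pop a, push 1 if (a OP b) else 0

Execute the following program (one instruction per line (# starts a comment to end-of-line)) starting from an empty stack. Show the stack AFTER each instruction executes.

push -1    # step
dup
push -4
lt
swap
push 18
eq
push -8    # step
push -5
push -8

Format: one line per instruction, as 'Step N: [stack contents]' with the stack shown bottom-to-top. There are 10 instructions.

Step 1: [-1]
Step 2: [-1, -1]
Step 3: [-1, -1, -4]
Step 4: [-1, 0]
Step 5: [0, -1]
Step 6: [0, -1, 18]
Step 7: [0, 0]
Step 8: [0, 0, -8]
Step 9: [0, 0, -8, -5]
Step 10: [0, 0, -8, -5, -8]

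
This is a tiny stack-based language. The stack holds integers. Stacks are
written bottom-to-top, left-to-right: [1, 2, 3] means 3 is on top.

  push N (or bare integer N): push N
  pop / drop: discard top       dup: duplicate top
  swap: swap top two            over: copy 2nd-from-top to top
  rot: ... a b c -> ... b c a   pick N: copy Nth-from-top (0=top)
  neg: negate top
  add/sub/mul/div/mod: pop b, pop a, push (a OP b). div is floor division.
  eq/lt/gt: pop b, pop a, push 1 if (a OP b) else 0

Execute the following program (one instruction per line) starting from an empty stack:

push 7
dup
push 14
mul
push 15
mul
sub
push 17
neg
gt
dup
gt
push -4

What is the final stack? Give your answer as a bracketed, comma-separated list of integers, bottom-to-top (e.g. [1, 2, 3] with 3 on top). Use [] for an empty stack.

Answer: [0, -4]

Derivation:
After 'push 7': [7]
After 'dup': [7, 7]
After 'push 14': [7, 7, 14]
After 'mul': [7, 98]
After 'push 15': [7, 98, 15]
After 'mul': [7, 1470]
After 'sub': [-1463]
After 'push 17': [-1463, 17]
After 'neg': [-1463, -17]
After 'gt': [0]
After 'dup': [0, 0]
After 'gt': [0]
After 'push -4': [0, -4]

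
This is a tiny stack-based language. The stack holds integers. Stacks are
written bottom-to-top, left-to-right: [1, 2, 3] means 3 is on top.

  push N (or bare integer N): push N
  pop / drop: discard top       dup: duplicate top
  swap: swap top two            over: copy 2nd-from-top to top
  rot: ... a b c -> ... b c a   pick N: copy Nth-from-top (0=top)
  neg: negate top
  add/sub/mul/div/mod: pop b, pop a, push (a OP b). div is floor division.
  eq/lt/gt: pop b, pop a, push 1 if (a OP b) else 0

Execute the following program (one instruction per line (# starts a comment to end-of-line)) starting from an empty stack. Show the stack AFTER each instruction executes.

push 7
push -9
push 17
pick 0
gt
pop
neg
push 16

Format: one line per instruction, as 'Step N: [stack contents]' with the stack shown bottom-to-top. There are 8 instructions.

Step 1: [7]
Step 2: [7, -9]
Step 3: [7, -9, 17]
Step 4: [7, -9, 17, 17]
Step 5: [7, -9, 0]
Step 6: [7, -9]
Step 7: [7, 9]
Step 8: [7, 9, 16]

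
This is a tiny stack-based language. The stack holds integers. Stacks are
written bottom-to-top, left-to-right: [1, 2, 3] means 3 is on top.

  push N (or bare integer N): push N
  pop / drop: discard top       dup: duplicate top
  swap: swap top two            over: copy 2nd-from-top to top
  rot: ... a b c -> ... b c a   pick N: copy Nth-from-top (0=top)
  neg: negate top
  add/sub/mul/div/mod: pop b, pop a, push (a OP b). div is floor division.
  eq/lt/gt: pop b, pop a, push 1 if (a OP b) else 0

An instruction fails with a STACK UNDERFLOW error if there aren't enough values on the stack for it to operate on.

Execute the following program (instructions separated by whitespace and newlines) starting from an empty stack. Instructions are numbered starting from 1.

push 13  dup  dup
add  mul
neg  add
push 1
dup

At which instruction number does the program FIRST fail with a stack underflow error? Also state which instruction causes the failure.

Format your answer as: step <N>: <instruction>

Step 1 ('push 13'): stack = [13], depth = 1
Step 2 ('dup'): stack = [13, 13], depth = 2
Step 3 ('dup'): stack = [13, 13, 13], depth = 3
Step 4 ('add'): stack = [13, 26], depth = 2
Step 5 ('mul'): stack = [338], depth = 1
Step 6 ('neg'): stack = [-338], depth = 1
Step 7 ('add'): needs 2 value(s) but depth is 1 — STACK UNDERFLOW

Answer: step 7: add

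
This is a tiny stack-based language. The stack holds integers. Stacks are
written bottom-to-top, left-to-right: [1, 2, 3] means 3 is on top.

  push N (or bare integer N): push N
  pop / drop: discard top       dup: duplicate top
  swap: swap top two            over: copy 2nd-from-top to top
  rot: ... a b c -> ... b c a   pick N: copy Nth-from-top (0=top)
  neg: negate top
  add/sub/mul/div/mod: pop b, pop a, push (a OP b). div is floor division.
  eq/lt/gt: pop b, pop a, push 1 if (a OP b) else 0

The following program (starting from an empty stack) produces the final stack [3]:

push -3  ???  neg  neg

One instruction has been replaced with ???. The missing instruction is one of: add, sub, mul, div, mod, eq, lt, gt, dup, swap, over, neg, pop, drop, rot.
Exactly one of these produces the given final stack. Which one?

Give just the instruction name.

Stack before ???: [-3]
Stack after ???:  [3]
The instruction that transforms [-3] -> [3] is: neg

Answer: neg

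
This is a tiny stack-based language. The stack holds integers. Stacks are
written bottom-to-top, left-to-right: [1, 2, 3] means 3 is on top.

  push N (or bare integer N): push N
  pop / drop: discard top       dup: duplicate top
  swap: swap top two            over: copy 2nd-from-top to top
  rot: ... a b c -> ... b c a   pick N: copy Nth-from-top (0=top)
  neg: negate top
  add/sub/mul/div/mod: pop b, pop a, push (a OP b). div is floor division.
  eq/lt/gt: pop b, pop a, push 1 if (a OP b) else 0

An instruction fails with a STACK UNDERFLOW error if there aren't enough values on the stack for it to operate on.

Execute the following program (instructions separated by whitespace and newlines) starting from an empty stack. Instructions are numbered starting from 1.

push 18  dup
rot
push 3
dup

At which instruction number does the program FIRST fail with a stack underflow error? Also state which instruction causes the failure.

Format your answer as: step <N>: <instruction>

Answer: step 3: rot

Derivation:
Step 1 ('push 18'): stack = [18], depth = 1
Step 2 ('dup'): stack = [18, 18], depth = 2
Step 3 ('rot'): needs 3 value(s) but depth is 2 — STACK UNDERFLOW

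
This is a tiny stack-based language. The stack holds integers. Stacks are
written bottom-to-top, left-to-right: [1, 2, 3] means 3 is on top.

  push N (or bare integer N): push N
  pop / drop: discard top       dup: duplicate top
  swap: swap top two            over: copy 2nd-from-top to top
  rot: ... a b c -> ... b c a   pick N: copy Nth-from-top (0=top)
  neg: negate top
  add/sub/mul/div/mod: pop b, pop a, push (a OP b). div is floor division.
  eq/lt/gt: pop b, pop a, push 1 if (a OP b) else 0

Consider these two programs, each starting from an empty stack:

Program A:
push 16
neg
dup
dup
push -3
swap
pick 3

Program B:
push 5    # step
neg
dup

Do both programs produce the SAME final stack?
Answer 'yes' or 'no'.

Program A trace:
  After 'push 16': [16]
  After 'neg': [-16]
  After 'dup': [-16, -16]
  After 'dup': [-16, -16, -16]
  After 'push -3': [-16, -16, -16, -3]
  After 'swap': [-16, -16, -3, -16]
  After 'pick 3': [-16, -16, -3, -16, -16]
Program A final stack: [-16, -16, -3, -16, -16]

Program B trace:
  After 'push 5': [5]
  After 'neg': [-5]
  After 'dup': [-5, -5]
Program B final stack: [-5, -5]
Same: no

Answer: no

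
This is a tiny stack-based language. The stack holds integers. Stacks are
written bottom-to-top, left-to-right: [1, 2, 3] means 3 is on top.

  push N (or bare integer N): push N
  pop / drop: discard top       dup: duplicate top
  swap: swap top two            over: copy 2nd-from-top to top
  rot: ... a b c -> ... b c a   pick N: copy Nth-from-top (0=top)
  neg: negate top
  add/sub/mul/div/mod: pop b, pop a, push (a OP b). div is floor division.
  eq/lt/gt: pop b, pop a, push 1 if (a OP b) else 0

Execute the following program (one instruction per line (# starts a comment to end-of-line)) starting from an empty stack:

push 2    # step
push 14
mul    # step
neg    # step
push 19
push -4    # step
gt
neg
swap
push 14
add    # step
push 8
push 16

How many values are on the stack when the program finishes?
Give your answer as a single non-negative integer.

After 'push 2': stack = [2] (depth 1)
After 'push 14': stack = [2, 14] (depth 2)
After 'mul': stack = [28] (depth 1)
After 'neg': stack = [-28] (depth 1)
After 'push 19': stack = [-28, 19] (depth 2)
After 'push -4': stack = [-28, 19, -4] (depth 3)
After 'gt': stack = [-28, 1] (depth 2)
After 'neg': stack = [-28, -1] (depth 2)
After 'swap': stack = [-1, -28] (depth 2)
After 'push 14': stack = [-1, -28, 14] (depth 3)
After 'add': stack = [-1, -14] (depth 2)
After 'push 8': stack = [-1, -14, 8] (depth 3)
After 'push 16': stack = [-1, -14, 8, 16] (depth 4)

Answer: 4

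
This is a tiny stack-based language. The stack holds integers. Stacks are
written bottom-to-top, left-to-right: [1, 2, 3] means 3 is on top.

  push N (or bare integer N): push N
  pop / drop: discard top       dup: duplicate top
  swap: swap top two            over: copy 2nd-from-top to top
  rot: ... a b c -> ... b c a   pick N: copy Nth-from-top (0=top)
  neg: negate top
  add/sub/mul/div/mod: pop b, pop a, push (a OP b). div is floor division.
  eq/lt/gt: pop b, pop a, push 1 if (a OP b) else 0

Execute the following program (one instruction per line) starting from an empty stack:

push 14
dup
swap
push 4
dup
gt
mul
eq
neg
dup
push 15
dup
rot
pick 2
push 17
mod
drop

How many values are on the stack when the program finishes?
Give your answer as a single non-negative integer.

After 'push 14': stack = [14] (depth 1)
After 'dup': stack = [14, 14] (depth 2)
After 'swap': stack = [14, 14] (depth 2)
After 'push 4': stack = [14, 14, 4] (depth 3)
After 'dup': stack = [14, 14, 4, 4] (depth 4)
After 'gt': stack = [14, 14, 0] (depth 3)
After 'mul': stack = [14, 0] (depth 2)
After 'eq': stack = [0] (depth 1)
After 'neg': stack = [0] (depth 1)
After 'dup': stack = [0, 0] (depth 2)
After 'push 15': stack = [0, 0, 15] (depth 3)
After 'dup': stack = [0, 0, 15, 15] (depth 4)
After 'rot': stack = [0, 15, 15, 0] (depth 4)
After 'pick 2': stack = [0, 15, 15, 0, 15] (depth 5)
After 'push 17': stack = [0, 15, 15, 0, 15, 17] (depth 6)
After 'mod': stack = [0, 15, 15, 0, 15] (depth 5)
After 'drop': stack = [0, 15, 15, 0] (depth 4)

Answer: 4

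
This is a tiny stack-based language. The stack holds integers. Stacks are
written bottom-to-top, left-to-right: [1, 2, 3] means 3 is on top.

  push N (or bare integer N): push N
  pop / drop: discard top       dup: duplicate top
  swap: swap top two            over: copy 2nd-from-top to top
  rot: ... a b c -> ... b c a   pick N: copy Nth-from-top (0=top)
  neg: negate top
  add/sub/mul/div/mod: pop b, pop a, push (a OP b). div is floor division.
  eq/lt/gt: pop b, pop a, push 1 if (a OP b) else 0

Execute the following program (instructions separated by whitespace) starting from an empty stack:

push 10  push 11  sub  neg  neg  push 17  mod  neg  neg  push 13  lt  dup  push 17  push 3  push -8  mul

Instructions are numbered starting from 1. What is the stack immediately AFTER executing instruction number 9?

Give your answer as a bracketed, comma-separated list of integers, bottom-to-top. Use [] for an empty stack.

Step 1 ('push 10'): [10]
Step 2 ('push 11'): [10, 11]
Step 3 ('sub'): [-1]
Step 4 ('neg'): [1]
Step 5 ('neg'): [-1]
Step 6 ('push 17'): [-1, 17]
Step 7 ('mod'): [16]
Step 8 ('neg'): [-16]
Step 9 ('neg'): [16]

Answer: [16]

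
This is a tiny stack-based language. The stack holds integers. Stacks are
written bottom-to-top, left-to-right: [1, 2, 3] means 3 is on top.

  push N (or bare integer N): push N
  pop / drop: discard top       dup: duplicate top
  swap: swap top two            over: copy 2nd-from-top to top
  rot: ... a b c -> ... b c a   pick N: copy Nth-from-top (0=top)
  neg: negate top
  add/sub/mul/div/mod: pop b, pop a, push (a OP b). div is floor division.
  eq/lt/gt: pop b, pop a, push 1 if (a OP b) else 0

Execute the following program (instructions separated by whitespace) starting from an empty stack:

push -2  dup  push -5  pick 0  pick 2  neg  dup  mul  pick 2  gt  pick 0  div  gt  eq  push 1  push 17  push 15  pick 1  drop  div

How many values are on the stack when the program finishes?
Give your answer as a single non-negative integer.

Answer: 5

Derivation:
After 'push -2': stack = [-2] (depth 1)
After 'dup': stack = [-2, -2] (depth 2)
After 'push -5': stack = [-2, -2, -5] (depth 3)
After 'pick 0': stack = [-2, -2, -5, -5] (depth 4)
After 'pick 2': stack = [-2, -2, -5, -5, -2] (depth 5)
After 'neg': stack = [-2, -2, -5, -5, 2] (depth 5)
After 'dup': stack = [-2, -2, -5, -5, 2, 2] (depth 6)
After 'mul': stack = [-2, -2, -5, -5, 4] (depth 5)
After 'pick 2': stack = [-2, -2, -5, -5, 4, -5] (depth 6)
After 'gt': stack = [-2, -2, -5, -5, 1] (depth 5)
After 'pick 0': stack = [-2, -2, -5, -5, 1, 1] (depth 6)
After 'div': stack = [-2, -2, -5, -5, 1] (depth 5)
After 'gt': stack = [-2, -2, -5, 0] (depth 4)
After 'eq': stack = [-2, -2, 0] (depth 3)
After 'push 1': stack = [-2, -2, 0, 1] (depth 4)
After 'push 17': stack = [-2, -2, 0, 1, 17] (depth 5)
After 'push 15': stack = [-2, -2, 0, 1, 17, 15] (depth 6)
After 'pick 1': stack = [-2, -2, 0, 1, 17, 15, 17] (depth 7)
After 'drop': stack = [-2, -2, 0, 1, 17, 15] (depth 6)
After 'div': stack = [-2, -2, 0, 1, 1] (depth 5)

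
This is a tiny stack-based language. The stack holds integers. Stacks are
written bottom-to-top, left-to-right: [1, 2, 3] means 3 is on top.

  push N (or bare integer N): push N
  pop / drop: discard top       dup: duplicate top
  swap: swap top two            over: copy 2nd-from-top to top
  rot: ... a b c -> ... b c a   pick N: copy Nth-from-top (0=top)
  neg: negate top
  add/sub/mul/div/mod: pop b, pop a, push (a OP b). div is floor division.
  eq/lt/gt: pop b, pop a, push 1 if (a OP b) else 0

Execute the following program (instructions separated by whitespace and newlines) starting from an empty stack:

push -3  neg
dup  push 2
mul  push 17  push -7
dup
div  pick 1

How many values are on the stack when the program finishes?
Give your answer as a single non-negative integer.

After 'push -3': stack = [-3] (depth 1)
After 'neg': stack = [3] (depth 1)
After 'dup': stack = [3, 3] (depth 2)
After 'push 2': stack = [3, 3, 2] (depth 3)
After 'mul': stack = [3, 6] (depth 2)
After 'push 17': stack = [3, 6, 17] (depth 3)
After 'push -7': stack = [3, 6, 17, -7] (depth 4)
After 'dup': stack = [3, 6, 17, -7, -7] (depth 5)
After 'div': stack = [3, 6, 17, 1] (depth 4)
After 'pick 1': stack = [3, 6, 17, 1, 17] (depth 5)

Answer: 5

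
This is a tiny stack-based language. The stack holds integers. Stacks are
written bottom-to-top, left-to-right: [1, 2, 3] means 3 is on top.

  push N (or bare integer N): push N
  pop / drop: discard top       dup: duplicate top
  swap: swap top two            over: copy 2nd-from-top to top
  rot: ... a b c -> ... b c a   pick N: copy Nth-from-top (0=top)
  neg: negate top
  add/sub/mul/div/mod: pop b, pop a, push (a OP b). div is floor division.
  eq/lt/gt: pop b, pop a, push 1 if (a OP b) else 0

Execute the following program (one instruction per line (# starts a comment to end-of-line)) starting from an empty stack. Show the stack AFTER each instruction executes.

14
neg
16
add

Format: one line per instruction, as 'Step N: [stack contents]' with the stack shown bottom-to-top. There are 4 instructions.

Step 1: [14]
Step 2: [-14]
Step 3: [-14, 16]
Step 4: [2]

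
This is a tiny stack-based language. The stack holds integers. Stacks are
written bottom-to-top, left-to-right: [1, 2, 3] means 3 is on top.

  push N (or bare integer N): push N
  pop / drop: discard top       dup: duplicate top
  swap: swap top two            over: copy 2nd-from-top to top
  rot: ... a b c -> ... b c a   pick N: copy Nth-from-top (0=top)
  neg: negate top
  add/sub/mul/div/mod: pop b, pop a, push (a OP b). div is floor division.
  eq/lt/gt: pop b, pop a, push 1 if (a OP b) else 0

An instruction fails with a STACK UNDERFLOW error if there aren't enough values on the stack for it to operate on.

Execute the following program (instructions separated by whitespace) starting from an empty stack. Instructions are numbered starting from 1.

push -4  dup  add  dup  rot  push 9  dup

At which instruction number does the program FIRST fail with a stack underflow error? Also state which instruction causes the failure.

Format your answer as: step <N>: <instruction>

Answer: step 5: rot

Derivation:
Step 1 ('push -4'): stack = [-4], depth = 1
Step 2 ('dup'): stack = [-4, -4], depth = 2
Step 3 ('add'): stack = [-8], depth = 1
Step 4 ('dup'): stack = [-8, -8], depth = 2
Step 5 ('rot'): needs 3 value(s) but depth is 2 — STACK UNDERFLOW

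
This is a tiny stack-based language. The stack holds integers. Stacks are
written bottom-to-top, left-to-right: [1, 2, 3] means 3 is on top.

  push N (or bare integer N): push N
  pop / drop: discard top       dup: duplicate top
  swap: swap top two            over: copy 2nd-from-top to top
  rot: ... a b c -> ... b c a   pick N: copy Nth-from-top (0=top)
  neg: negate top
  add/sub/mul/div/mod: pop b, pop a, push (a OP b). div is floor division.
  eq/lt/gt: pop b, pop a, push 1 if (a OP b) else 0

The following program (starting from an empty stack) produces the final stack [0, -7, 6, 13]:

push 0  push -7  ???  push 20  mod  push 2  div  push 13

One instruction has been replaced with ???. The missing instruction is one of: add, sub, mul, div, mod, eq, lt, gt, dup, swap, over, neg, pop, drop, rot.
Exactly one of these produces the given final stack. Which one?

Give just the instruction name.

Stack before ???: [0, -7]
Stack after ???:  [0, -7, -7]
The instruction that transforms [0, -7] -> [0, -7, -7] is: dup

Answer: dup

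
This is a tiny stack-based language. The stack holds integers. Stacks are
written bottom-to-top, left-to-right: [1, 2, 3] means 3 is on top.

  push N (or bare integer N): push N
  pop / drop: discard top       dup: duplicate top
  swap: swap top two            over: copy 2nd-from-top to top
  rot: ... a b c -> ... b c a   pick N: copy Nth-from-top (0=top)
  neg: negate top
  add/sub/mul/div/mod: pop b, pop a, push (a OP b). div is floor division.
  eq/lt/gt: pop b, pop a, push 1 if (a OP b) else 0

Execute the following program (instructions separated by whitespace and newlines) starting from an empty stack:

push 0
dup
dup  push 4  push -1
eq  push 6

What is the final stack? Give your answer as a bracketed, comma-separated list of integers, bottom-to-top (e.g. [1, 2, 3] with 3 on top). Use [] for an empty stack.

Answer: [0, 0, 0, 0, 6]

Derivation:
After 'push 0': [0]
After 'dup': [0, 0]
After 'dup': [0, 0, 0]
After 'push 4': [0, 0, 0, 4]
After 'push -1': [0, 0, 0, 4, -1]
After 'eq': [0, 0, 0, 0]
After 'push 6': [0, 0, 0, 0, 6]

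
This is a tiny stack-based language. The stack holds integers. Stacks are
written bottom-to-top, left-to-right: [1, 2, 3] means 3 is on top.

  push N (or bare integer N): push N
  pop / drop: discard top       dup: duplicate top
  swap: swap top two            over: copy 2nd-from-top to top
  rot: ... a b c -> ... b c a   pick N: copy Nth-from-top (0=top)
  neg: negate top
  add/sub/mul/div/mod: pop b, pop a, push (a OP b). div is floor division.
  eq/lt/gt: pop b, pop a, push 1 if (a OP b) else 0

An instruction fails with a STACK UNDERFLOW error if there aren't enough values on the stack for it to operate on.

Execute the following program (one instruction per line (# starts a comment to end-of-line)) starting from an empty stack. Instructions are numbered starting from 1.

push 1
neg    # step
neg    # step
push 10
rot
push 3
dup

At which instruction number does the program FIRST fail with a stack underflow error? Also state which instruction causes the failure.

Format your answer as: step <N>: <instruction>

Step 1 ('push 1'): stack = [1], depth = 1
Step 2 ('neg'): stack = [-1], depth = 1
Step 3 ('neg'): stack = [1], depth = 1
Step 4 ('push 10'): stack = [1, 10], depth = 2
Step 5 ('rot'): needs 3 value(s) but depth is 2 — STACK UNDERFLOW

Answer: step 5: rot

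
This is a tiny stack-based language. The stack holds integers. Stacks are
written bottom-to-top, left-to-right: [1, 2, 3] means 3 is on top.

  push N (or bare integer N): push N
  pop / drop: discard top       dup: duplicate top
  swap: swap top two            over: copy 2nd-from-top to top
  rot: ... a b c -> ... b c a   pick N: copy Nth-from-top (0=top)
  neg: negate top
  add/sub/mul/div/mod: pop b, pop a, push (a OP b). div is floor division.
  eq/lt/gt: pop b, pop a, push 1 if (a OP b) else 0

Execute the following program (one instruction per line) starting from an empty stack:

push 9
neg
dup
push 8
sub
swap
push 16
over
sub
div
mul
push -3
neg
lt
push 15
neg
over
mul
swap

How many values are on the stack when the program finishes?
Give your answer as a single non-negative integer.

Answer: 2

Derivation:
After 'push 9': stack = [9] (depth 1)
After 'neg': stack = [-9] (depth 1)
After 'dup': stack = [-9, -9] (depth 2)
After 'push 8': stack = [-9, -9, 8] (depth 3)
After 'sub': stack = [-9, -17] (depth 2)
After 'swap': stack = [-17, -9] (depth 2)
After 'push 16': stack = [-17, -9, 16] (depth 3)
After 'over': stack = [-17, -9, 16, -9] (depth 4)
After 'sub': stack = [-17, -9, 25] (depth 3)
After 'div': stack = [-17, -1] (depth 2)
After 'mul': stack = [17] (depth 1)
After 'push -3': stack = [17, -3] (depth 2)
After 'neg': stack = [17, 3] (depth 2)
After 'lt': stack = [0] (depth 1)
After 'push 15': stack = [0, 15] (depth 2)
After 'neg': stack = [0, -15] (depth 2)
After 'over': stack = [0, -15, 0] (depth 3)
After 'mul': stack = [0, 0] (depth 2)
After 'swap': stack = [0, 0] (depth 2)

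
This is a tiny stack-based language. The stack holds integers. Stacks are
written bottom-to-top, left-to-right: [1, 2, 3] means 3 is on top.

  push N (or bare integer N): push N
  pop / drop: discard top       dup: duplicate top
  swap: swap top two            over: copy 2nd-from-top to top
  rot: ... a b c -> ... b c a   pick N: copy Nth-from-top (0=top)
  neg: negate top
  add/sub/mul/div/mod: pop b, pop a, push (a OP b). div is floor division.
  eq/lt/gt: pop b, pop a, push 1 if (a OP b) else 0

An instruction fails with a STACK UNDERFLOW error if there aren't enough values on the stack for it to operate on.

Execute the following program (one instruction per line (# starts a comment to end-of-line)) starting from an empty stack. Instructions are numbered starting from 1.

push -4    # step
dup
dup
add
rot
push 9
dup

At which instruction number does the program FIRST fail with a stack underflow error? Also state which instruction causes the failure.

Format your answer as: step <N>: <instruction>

Answer: step 5: rot

Derivation:
Step 1 ('push -4'): stack = [-4], depth = 1
Step 2 ('dup'): stack = [-4, -4], depth = 2
Step 3 ('dup'): stack = [-4, -4, -4], depth = 3
Step 4 ('add'): stack = [-4, -8], depth = 2
Step 5 ('rot'): needs 3 value(s) but depth is 2 — STACK UNDERFLOW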